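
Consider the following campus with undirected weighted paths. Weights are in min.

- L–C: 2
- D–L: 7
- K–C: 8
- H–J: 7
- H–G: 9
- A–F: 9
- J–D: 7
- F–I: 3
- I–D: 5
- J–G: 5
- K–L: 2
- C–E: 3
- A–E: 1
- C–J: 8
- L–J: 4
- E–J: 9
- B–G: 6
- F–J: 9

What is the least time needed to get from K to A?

8 min

Shortest distances from K:
K: 0
L: 2  (via K)
C: 4  (via L)
J: 6  (via L)
E: 7  (via C)
A: 8  (via E)
Shortest route: K → L → C → E → A = 8 min.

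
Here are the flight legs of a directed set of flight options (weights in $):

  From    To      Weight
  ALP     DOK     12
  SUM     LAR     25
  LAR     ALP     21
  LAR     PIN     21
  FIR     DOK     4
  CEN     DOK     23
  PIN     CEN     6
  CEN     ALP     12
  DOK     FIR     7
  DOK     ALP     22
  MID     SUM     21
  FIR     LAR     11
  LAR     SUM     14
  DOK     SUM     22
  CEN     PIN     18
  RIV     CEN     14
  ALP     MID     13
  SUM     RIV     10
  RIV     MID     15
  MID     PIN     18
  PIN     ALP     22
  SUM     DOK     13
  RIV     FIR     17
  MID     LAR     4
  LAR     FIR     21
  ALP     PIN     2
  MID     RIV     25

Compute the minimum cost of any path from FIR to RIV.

Compare a few routes:
FIR–LAR–SUM–RIV: 11+14+10 = 35
FIR–DOK–ALP–MID–LAR–SUM–RIV: 4+22+13+4+14+10 = 67
FIR–DOK–SUM–RIV: 4+22+10 = 36
FIR–DOK–ALP–MID–RIV: 4+22+13+25 = 64
Cheapest is FIR–LAR–SUM–RIV at $35.

$35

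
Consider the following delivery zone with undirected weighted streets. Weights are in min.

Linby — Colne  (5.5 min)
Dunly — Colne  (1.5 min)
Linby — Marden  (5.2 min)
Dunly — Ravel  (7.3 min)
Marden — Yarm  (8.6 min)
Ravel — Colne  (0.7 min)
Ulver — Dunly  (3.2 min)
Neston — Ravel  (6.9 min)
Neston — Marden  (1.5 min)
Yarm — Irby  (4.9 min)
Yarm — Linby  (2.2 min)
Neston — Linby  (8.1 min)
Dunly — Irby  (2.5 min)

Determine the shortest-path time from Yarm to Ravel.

Running Dijkstra from Yarm:
Yarm: 0
Linby: 2.2  (via Yarm)
Irby: 4.9  (via Yarm)
Marden: 7.4  (via Linby)
Dunly: 7.4  (via Irby)
Colne: 7.7  (via Linby)
Ravel: 8.4  (via Colne)
Shortest route: Yarm → Linby → Colne → Ravel = 8.4 min.

8.4 min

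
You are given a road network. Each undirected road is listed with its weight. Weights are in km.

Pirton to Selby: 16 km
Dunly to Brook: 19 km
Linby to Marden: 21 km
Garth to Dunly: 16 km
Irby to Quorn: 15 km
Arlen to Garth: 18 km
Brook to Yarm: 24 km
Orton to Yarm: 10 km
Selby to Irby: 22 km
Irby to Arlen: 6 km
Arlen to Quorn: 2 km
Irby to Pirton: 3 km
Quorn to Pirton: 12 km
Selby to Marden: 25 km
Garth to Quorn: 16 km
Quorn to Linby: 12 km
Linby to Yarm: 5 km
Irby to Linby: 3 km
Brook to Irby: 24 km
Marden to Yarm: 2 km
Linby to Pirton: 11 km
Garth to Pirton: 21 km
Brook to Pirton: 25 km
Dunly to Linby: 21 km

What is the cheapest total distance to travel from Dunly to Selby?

43 km

Running Dijkstra from Dunly:
Dunly: 0
Garth: 16  (via Dunly)
Brook: 19  (via Dunly)
Linby: 21  (via Dunly)
Irby: 24  (via Linby)
Yarm: 26  (via Linby)
Pirton: 27  (via Irby)
Marden: 28  (via Yarm)
Arlen: 30  (via Irby)
Quorn: 32  (via Garth)
Orton: 36  (via Yarm)
Selby: 43  (via Pirton)
Shortest route: Dunly → Linby → Irby → Pirton → Selby = 43 km.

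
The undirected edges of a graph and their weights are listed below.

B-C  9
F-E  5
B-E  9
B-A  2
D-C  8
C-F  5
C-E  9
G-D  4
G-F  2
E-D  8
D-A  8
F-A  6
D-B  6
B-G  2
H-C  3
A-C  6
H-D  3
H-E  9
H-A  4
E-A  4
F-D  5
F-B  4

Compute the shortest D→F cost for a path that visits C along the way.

11

Best D to C: D–H–C costing 6
Best C to F: C–F costing 5
Total via C: 6 + 5 = 11.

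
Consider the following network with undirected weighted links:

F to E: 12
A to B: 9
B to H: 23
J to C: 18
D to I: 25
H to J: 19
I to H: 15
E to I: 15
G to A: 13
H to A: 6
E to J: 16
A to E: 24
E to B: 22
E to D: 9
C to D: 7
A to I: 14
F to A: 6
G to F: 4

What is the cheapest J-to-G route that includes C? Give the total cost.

Shortest J→C: J–C = 18
Best C to G: C–D–E–F–G costing 32
Total via C: 18 + 32 = 50.

50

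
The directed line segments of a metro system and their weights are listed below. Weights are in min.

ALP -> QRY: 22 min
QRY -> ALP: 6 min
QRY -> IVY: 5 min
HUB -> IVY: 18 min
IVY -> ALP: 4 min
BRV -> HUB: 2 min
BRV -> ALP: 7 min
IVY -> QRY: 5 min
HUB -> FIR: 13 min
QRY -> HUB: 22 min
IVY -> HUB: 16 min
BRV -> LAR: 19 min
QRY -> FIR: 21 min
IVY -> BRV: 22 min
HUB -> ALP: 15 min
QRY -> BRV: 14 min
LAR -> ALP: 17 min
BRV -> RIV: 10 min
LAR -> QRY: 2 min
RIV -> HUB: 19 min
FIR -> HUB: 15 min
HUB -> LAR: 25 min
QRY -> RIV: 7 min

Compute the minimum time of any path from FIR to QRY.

Enumerating some paths:
FIR → HUB → IVY → ALP → QRY: 15+18+4+22 = 59
FIR → HUB → IVY → QRY: 15+18+5 = 38
FIR → HUB → ALP → QRY: 15+15+22 = 52
FIR → HUB → LAR → QRY: 15+25+2 = 42
The minimum is 38 min via FIR → HUB → IVY → QRY.

38 min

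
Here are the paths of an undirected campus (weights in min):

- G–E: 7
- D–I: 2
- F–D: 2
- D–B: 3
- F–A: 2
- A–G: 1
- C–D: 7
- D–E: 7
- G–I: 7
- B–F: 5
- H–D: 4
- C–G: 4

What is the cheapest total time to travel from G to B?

8 min

Candidate routes:
G - I - D - B: 7+2+3 = 12
G - A - F - B: 1+2+5 = 8
The minimum is 8 min via G - A - F - B.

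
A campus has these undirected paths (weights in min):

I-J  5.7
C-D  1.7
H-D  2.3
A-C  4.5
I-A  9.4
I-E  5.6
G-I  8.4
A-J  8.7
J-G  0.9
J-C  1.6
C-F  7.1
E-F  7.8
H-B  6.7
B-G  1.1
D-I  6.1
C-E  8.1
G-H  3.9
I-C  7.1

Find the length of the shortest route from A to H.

Settle nodes by increasing distance from A:
A: 0
C: 4.5  (via A)
J: 6.1  (via C)
D: 6.2  (via C)
G: 7  (via J)
B: 8.1  (via G)
H: 8.5  (via D)
Shortest route: A–C–D–H = 8.5 min.

8.5 min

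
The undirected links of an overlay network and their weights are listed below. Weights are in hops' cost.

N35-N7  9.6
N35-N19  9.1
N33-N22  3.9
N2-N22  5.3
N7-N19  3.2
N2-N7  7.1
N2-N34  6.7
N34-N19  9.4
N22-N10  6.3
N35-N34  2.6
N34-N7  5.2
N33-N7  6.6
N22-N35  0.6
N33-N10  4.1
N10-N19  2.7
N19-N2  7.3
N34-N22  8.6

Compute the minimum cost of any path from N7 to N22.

Running Dijkstra from N7:
N7: 0
N19: 3.2  (via N7)
N34: 5.2  (via N7)
N10: 5.9  (via N19)
N33: 6.6  (via N7)
N2: 7.1  (via N7)
N35: 7.8  (via N34)
N22: 8.4  (via N35)
Shortest route: N7 → N34 → N35 → N22 = 8.4 hops' cost.

8.4 hops' cost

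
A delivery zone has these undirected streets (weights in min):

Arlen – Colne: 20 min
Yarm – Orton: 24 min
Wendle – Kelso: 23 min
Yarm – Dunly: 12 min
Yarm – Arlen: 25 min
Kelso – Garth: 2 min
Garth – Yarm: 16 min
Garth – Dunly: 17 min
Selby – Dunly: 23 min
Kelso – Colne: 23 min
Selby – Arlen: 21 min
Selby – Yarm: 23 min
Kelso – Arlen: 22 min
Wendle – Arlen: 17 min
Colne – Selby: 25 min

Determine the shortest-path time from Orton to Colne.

65 min

Candidate routes:
Orton - Yarm - Selby - Colne: 24+23+25 = 72
Orton - Yarm - Arlen - Colne: 24+25+20 = 69
Orton - Yarm - Garth - Kelso - Colne: 24+16+2+23 = 65
Cheapest is Orton - Yarm - Garth - Kelso - Colne at 65 min.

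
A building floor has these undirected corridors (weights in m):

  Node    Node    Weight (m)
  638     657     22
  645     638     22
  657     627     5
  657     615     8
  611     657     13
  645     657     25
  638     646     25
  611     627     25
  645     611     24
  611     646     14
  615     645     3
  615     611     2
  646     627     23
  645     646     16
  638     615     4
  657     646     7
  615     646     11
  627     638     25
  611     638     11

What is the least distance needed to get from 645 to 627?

Settle nodes by increasing distance from 645:
645: 0
615: 3  (via 645)
611: 5  (via 615)
638: 7  (via 615)
657: 11  (via 615)
646: 14  (via 615)
627: 16  (via 657)
Shortest route: 645–615–657–627 = 16 m.

16 m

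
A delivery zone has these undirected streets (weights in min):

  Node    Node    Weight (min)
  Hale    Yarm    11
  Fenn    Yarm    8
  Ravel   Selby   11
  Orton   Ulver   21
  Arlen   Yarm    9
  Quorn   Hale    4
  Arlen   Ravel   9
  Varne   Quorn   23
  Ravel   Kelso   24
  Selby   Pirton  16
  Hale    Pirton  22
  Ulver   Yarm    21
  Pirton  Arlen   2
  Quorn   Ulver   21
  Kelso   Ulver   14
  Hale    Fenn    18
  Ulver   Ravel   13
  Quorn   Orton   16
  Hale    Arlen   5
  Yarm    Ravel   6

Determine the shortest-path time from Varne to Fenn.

45 min

Settle nodes by increasing distance from Varne:
Varne: 0
Quorn: 23  (via Varne)
Hale: 27  (via Quorn)
Arlen: 32  (via Hale)
Pirton: 34  (via Arlen)
Yarm: 38  (via Hale)
Orton: 39  (via Quorn)
Ravel: 41  (via Arlen)
Ulver: 44  (via Quorn)
Fenn: 45  (via Hale)
Shortest route: Varne → Quorn → Hale → Fenn = 45 min.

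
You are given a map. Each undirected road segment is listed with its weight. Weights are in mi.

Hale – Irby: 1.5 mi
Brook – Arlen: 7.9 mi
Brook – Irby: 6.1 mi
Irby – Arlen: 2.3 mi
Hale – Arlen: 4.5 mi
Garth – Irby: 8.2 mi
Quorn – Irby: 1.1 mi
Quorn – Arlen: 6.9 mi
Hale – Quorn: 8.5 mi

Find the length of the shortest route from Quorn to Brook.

Candidate routes:
Quorn → Irby → Brook: 1.1+6.1 = 7.2
Quorn → Arlen → Brook: 6.9+7.9 = 14.8
Quorn → Irby → Hale → Arlen → Brook: 1.1+1.5+4.5+7.9 = 15
Quorn → Irby → Arlen → Brook: 1.1+2.3+7.9 = 11.3
The minimum is 7.2 mi via Quorn → Irby → Brook.

7.2 mi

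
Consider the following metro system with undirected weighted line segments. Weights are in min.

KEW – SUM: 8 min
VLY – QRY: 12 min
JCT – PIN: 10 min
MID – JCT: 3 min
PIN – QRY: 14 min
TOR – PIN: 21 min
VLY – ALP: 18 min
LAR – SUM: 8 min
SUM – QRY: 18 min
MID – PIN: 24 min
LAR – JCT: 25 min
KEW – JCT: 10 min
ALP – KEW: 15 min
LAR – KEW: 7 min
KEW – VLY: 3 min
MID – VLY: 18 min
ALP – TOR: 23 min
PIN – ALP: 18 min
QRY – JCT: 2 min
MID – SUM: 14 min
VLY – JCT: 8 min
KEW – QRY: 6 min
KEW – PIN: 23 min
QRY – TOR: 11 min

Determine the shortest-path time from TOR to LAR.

Settle nodes by increasing distance from TOR:
TOR: 0
QRY: 11  (via TOR)
JCT: 13  (via QRY)
MID: 16  (via JCT)
KEW: 17  (via QRY)
VLY: 20  (via KEW)
PIN: 21  (via TOR)
ALP: 23  (via TOR)
LAR: 24  (via KEW)
Shortest route: TOR → QRY → KEW → LAR = 24 min.

24 min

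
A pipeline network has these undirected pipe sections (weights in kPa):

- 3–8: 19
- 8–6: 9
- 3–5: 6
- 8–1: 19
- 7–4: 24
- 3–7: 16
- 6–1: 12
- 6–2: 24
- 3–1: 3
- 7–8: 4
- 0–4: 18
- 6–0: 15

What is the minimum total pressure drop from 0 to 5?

Settle nodes by increasing distance from 0:
0: 0
6: 15  (via 0)
4: 18  (via 0)
8: 24  (via 6)
1: 27  (via 6)
7: 28  (via 8)
3: 30  (via 1)
5: 36  (via 3)
Shortest route: 0–6–1–3–5 = 36 kPa.

36 kPa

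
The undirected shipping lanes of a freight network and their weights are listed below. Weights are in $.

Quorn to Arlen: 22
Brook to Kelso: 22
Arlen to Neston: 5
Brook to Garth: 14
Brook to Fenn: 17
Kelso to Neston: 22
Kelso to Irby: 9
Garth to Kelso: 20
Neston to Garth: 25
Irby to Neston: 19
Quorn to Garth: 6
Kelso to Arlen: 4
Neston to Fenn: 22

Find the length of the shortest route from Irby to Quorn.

Enumerating some paths:
Irby - Neston - Arlen - Quorn: 19+5+22 = 46
Irby - Kelso - Arlen - Quorn: 9+4+22 = 35
Irby - Kelso - Arlen - Neston - Garth - Quorn: 9+4+5+25+6 = 49
Irby - Neston - Garth - Quorn: 19+25+6 = 50
The minimum is $35 via Irby - Kelso - Arlen - Quorn.

$35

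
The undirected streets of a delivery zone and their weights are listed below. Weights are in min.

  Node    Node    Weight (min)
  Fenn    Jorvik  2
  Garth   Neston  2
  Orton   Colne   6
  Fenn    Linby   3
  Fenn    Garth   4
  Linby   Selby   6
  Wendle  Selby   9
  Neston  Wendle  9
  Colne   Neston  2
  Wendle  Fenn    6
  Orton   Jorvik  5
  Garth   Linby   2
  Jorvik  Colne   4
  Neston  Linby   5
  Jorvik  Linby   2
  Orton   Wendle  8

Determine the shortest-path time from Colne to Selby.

Shortest distances from Colne:
Colne: 0
Neston: 2  (via Colne)
Jorvik: 4  (via Colne)
Garth: 4  (via Neston)
Fenn: 6  (via Jorvik)
Linby: 6  (via Jorvik)
Orton: 6  (via Colne)
Wendle: 11  (via Neston)
Selby: 12  (via Linby)
Shortest route: Colne → Jorvik → Linby → Selby = 12 min.

12 min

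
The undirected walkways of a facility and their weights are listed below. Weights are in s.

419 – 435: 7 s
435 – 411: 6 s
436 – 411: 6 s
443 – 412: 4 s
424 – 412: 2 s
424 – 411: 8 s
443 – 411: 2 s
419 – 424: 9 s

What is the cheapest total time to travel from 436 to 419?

19 s

Running Dijkstra from 436:
436: 0
411: 6  (via 436)
443: 8  (via 411)
435: 12  (via 411)
412: 12  (via 443)
424: 14  (via 411)
419: 19  (via 435)
Shortest route: 436 → 411 → 435 → 419 = 19 s.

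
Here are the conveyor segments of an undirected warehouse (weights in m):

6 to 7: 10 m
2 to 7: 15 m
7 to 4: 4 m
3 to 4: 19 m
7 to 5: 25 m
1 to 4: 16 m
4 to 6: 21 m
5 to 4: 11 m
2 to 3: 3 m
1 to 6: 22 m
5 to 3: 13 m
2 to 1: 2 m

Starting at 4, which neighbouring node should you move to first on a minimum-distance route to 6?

Candidate routes:
4 - 7 - 6: 4+10 = 14
4 - 6: 21 = 21
Cheapest is 4 - 7 - 6 at 14 m.
So from 4 the first move is to 7.

7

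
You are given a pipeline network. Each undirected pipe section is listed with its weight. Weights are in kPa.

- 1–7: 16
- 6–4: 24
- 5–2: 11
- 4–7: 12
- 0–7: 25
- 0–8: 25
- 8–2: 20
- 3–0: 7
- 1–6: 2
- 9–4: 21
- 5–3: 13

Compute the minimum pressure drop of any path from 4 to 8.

62 kPa

Shortest distances from 4:
4: 0
7: 12  (via 4)
9: 21  (via 4)
6: 24  (via 4)
1: 26  (via 6)
0: 37  (via 7)
3: 44  (via 0)
5: 57  (via 3)
8: 62  (via 0)
Shortest route: 4–7–0–8 = 62 kPa.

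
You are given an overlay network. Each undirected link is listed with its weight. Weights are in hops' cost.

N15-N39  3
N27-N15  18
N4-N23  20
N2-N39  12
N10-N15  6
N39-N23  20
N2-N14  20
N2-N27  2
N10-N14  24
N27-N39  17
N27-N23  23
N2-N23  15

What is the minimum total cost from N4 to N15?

Candidate routes:
N4 - N23 - N2 - N39 - N15: 20+15+12+3 = 50
N4 - N23 - N39 - N15: 20+20+3 = 43
Cheapest is N4 - N23 - N39 - N15 at 43 hops' cost.

43 hops' cost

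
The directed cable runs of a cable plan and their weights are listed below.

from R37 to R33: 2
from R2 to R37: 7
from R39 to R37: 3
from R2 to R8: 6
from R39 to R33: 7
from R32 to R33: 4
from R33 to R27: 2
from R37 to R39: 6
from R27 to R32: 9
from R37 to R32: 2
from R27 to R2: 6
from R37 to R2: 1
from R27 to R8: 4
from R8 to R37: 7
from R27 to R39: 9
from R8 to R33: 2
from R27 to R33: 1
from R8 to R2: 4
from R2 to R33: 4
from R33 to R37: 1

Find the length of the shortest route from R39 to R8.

10

Enumerating some paths:
R39 → R37 → R33 → R27 → R8: 3+2+2+4 = 11
R39 → R37 → R2 → R8: 3+1+6 = 10
The minimum is 10 via R39 → R37 → R2 → R8.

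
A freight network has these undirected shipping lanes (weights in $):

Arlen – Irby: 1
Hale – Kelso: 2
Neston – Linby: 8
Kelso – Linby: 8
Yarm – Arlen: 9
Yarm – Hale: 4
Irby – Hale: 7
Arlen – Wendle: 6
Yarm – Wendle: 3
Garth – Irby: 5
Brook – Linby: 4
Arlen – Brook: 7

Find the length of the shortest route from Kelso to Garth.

$14

Candidate routes:
Kelso–Hale–Yarm–Arlen–Irby–Garth: 2+4+9+1+5 = 21
Kelso–Hale–Yarm–Wendle–Arlen–Irby–Garth: 2+4+3+6+1+5 = 21
Kelso–Hale–Irby–Garth: 2+7+5 = 14
The minimum is $14 via Kelso–Hale–Irby–Garth.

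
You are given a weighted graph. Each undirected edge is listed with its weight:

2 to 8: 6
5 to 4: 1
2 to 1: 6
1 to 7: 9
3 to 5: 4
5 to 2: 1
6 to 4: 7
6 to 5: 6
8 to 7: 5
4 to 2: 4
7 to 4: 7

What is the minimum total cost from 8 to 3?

Settle nodes by increasing distance from 8:
8: 0
7: 5  (via 8)
2: 6  (via 8)
5: 7  (via 2)
4: 8  (via 5)
3: 11  (via 5)
Shortest route: 8–2–5–3 = 11.

11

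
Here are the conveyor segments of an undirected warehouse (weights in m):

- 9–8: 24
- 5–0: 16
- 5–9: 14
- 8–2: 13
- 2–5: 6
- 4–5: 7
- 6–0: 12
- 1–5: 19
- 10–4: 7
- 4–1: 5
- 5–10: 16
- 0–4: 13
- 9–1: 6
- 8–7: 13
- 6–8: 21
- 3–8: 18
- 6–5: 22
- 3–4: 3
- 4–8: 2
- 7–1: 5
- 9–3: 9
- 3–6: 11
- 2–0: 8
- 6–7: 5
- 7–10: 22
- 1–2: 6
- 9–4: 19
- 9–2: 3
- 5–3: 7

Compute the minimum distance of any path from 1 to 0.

Enumerating some paths:
1–2–0: 6+8 = 14
1–9–2–0: 6+3+8 = 17
1–4–0: 5+13 = 18
The minimum is 14 m via 1–2–0.

14 m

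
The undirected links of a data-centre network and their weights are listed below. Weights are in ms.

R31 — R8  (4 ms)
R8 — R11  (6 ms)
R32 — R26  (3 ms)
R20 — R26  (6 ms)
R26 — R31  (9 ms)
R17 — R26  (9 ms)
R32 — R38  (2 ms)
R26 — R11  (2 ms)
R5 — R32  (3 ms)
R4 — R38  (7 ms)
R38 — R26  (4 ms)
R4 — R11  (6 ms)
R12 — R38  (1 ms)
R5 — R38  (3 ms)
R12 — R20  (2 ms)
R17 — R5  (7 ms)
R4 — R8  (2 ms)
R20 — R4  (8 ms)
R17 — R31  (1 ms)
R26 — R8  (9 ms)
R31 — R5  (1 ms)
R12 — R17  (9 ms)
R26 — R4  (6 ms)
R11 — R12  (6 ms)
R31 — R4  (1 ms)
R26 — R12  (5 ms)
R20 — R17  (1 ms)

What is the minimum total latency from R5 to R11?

Running Dijkstra from R5:
R5: 0
R31: 1  (via R5)
R17: 2  (via R31)
R4: 2  (via R31)
R20: 3  (via R17)
R32: 3  (via R5)
R38: 3  (via R5)
R12: 4  (via R38)
R8: 4  (via R4)
R26: 6  (via R32)
R11: 8  (via R4)
Shortest route: R5 → R31 → R4 → R11 = 8 ms.

8 ms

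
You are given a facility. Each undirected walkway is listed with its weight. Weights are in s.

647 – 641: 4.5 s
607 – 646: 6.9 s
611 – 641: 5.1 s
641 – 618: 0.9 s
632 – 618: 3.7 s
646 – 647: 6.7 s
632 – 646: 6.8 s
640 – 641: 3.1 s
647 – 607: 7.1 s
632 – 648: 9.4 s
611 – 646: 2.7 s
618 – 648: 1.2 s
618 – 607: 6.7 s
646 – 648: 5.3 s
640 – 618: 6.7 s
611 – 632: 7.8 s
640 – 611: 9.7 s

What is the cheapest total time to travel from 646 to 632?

6.8 s

Running Dijkstra from 646:
646: 0
611: 2.7  (via 646)
648: 5.3  (via 646)
618: 6.5  (via 648)
647: 6.7  (via 646)
632: 6.8  (via 646)
Shortest route: 646–632 = 6.8 s.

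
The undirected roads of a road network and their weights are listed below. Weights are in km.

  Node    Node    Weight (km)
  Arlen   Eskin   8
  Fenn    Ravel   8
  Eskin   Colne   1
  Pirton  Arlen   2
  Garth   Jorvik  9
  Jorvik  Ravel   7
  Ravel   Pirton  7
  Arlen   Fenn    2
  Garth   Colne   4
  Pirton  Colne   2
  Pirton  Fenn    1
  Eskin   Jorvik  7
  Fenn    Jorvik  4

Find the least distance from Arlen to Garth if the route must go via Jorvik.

Shortest Arlen→Jorvik: Arlen → Fenn → Jorvik = 6
Best Jorvik to Garth: Jorvik → Garth costing 9
Total via Jorvik: 6 + 9 = 15 km.

15 km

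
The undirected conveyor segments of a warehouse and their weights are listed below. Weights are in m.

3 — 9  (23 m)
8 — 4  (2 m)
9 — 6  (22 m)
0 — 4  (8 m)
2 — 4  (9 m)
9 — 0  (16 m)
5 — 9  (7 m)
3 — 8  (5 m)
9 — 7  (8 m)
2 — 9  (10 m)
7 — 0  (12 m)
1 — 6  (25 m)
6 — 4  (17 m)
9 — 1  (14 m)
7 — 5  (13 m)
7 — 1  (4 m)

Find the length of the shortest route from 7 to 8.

22 m

Compare a few routes:
7–0–4–8: 12+8+2 = 22
7–9–0–4–8: 8+16+8+2 = 34
7–9–2–4–8: 8+10+9+2 = 29
Cheapest is 7–0–4–8 at 22 m.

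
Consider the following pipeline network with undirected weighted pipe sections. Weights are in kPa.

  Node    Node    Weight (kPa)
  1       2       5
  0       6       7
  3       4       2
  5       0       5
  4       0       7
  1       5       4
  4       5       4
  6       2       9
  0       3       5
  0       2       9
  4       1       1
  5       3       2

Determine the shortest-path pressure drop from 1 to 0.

8 kPa

Enumerating some paths:
1 → 5 → 0: 4+5 = 9
1 → 4 → 0: 1+7 = 8
The minimum is 8 kPa via 1 → 4 → 0.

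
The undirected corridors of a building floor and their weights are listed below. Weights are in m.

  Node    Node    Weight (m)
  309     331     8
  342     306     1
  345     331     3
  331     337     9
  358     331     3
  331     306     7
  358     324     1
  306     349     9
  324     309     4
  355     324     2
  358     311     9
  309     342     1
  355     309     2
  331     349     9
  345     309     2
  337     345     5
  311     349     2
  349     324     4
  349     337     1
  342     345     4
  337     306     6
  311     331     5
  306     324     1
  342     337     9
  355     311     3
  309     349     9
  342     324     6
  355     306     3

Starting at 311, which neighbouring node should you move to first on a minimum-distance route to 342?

Compare a few routes:
311 → 355 → 306 → 342: 3+3+1 = 7
311 → 355 → 324 → 306 → 342: 3+2+1+1 = 7
311 → 349 → 324 → 306 → 342: 2+4+1+1 = 8
311 → 355 → 309 → 342: 3+2+1 = 6
The minimum is 6 m via 311 → 355 → 309 → 342.
So from 311 the first move is to 355.

355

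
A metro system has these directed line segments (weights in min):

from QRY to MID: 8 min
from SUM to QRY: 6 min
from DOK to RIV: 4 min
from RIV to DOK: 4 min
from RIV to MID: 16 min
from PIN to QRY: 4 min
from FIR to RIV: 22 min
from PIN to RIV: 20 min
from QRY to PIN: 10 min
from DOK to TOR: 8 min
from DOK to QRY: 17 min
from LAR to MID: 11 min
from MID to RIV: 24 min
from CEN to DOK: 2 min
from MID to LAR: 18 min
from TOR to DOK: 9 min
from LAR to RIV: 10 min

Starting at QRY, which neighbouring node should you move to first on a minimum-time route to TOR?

Compare a few routes:
QRY → PIN → RIV → DOK → TOR: 10+20+4+8 = 42
QRY → MID → RIV → DOK → TOR: 8+24+4+8 = 44
Cheapest is QRY → PIN → RIV → DOK → TOR at 42 min.
So from QRY the first move is to PIN.

PIN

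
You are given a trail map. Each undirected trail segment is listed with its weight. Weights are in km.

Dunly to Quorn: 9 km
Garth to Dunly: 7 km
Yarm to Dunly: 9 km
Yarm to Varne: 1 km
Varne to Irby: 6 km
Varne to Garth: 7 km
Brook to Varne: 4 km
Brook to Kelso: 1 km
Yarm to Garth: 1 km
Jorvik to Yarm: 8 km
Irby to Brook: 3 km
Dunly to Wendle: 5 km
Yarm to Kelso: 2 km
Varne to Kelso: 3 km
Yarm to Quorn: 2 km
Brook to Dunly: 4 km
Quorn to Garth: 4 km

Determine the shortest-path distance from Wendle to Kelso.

10 km

Enumerating some paths:
Wendle–Dunly–Garth–Yarm–Kelso: 5+7+1+2 = 15
Wendle–Dunly–Brook–Kelso: 5+4+1 = 10
The minimum is 10 km via Wendle–Dunly–Brook–Kelso.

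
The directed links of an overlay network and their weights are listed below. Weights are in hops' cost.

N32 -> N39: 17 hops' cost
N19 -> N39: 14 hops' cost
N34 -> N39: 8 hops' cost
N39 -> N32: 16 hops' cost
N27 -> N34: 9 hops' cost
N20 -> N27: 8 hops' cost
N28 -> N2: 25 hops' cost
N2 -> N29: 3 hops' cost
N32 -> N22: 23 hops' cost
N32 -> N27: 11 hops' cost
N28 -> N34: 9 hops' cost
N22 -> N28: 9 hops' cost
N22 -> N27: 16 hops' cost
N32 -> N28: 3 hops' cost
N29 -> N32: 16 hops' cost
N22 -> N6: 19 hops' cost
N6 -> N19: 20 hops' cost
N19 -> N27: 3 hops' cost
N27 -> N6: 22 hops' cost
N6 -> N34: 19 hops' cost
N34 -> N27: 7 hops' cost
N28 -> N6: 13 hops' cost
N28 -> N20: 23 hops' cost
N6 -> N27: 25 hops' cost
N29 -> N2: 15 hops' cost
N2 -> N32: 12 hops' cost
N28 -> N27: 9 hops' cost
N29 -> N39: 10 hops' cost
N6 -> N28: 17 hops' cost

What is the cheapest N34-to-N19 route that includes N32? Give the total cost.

Shortest N34→N32: N34 → N39 → N32 = 24
Best N32 to N19: N32 → N28 → N6 → N19 costing 36
Total via N32: 24 + 36 = 60 hops' cost.

60 hops' cost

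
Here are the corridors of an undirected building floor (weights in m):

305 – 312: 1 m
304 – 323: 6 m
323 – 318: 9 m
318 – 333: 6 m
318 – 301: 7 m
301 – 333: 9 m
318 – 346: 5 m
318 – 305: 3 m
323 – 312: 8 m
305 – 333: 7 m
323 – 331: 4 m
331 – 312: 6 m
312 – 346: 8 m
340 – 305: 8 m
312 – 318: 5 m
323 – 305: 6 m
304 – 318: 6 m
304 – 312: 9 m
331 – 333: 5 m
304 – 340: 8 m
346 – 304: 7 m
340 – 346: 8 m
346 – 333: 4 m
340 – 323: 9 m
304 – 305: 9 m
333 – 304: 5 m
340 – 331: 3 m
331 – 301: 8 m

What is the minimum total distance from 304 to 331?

Settle nodes by increasing distance from 304:
304: 0
333: 5  (via 304)
318: 6  (via 304)
323: 6  (via 304)
346: 7  (via 304)
340: 8  (via 304)
305: 9  (via 304)
312: 9  (via 304)
331: 10  (via 333)
Shortest route: 304–333–331 = 10 m.

10 m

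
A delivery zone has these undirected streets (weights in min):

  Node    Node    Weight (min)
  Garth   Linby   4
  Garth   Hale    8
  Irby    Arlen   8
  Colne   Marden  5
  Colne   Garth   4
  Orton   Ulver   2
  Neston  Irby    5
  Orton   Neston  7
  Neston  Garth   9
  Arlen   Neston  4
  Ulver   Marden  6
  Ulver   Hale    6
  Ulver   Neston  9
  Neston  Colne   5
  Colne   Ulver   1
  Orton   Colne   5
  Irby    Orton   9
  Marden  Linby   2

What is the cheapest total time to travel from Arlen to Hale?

16 min

Settle nodes by increasing distance from Arlen:
Arlen: 0
Neston: 4  (via Arlen)
Irby: 8  (via Arlen)
Colne: 9  (via Neston)
Ulver: 10  (via Colne)
Orton: 11  (via Neston)
Garth: 13  (via Neston)
Marden: 14  (via Colne)
Hale: 16  (via Ulver)
Shortest route: Arlen–Neston–Colne–Ulver–Hale = 16 min.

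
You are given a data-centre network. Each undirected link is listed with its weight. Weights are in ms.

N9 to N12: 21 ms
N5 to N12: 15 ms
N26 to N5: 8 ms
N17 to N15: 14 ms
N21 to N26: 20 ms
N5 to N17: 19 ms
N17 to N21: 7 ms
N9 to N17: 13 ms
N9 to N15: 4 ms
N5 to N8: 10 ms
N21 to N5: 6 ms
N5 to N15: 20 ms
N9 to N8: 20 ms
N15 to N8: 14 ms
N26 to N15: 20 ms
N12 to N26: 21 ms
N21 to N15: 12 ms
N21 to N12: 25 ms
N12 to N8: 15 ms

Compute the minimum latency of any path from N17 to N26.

21 ms

Shortest distances from N17:
N17: 0
N21: 7  (via N17)
N9: 13  (via N17)
N5: 13  (via N21)
N15: 14  (via N17)
N26: 21  (via N5)
Shortest route: N17–N21–N5–N26 = 21 ms.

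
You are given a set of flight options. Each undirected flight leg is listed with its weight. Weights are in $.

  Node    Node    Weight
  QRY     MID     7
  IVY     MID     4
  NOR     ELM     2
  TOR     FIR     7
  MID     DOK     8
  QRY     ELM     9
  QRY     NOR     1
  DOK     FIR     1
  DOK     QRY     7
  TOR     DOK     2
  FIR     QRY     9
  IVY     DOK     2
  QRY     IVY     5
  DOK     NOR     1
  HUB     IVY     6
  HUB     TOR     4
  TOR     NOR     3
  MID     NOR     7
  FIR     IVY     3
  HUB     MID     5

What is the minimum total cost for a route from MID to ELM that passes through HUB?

Best MID to HUB: MID → HUB costing 5
Best HUB to ELM: HUB → TOR → NOR → ELM costing 9
Total via HUB: 5 + 9 = $14.

$14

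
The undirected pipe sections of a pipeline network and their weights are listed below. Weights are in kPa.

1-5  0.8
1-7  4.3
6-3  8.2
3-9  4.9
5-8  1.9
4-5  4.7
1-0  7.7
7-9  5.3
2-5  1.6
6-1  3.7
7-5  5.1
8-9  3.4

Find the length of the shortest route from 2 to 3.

Running Dijkstra from 2:
2: 0
5: 1.6  (via 2)
1: 2.4  (via 5)
8: 3.5  (via 5)
6: 6.1  (via 1)
4: 6.3  (via 5)
7: 6.7  (via 5)
9: 6.9  (via 8)
0: 10.1  (via 1)
3: 11.8  (via 9)
Shortest route: 2–5–8–9–3 = 11.8 kPa.

11.8 kPa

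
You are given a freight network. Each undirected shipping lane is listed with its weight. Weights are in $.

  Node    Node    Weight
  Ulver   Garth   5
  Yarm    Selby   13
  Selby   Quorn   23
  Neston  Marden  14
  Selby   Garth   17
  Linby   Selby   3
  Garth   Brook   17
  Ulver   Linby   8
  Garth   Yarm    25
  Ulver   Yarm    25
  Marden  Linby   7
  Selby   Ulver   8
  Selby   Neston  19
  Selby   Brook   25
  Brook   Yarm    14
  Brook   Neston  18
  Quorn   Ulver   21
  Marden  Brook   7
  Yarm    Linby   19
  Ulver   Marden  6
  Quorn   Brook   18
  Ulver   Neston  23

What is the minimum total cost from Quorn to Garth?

Shortest distances from Quorn:
Quorn: 0
Brook: 18  (via Quorn)
Ulver: 21  (via Quorn)
Selby: 23  (via Quorn)
Marden: 25  (via Brook)
Garth: 26  (via Ulver)
Shortest route: Quorn → Ulver → Garth = $26.

$26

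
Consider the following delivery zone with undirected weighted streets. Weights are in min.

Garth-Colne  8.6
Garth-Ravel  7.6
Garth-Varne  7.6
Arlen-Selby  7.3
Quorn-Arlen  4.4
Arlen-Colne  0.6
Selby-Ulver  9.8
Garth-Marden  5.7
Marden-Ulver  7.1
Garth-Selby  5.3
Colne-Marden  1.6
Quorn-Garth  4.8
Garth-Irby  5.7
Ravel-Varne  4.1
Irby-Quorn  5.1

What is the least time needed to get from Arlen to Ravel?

Compare a few routes:
Arlen–Colne–Garth–Ravel: 0.6+8.6+7.6 = 16.8
Arlen–Colne–Marden–Garth–Varne–Ravel: 0.6+1.6+5.7+7.6+4.1 = 19.6
Arlen–Colne–Marden–Garth–Ravel: 0.6+1.6+5.7+7.6 = 15.5
Arlen–Quorn–Garth–Ravel: 4.4+4.8+7.6 = 16.8
Cheapest is Arlen–Colne–Marden–Garth–Ravel at 15.5 min.

15.5 min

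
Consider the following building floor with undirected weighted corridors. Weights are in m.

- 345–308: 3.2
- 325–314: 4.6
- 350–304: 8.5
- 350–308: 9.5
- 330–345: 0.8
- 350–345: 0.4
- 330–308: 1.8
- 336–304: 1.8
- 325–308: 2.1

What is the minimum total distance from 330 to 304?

Candidate routes:
330 - 308 - 345 - 350 - 304: 1.8+3.2+0.4+8.5 = 13.9
330 - 345 - 308 - 350 - 304: 0.8+3.2+9.5+8.5 = 22
330 - 345 - 350 - 304: 0.8+0.4+8.5 = 9.7
330 - 308 - 350 - 304: 1.8+9.5+8.5 = 19.8
The minimum is 9.7 m via 330 - 345 - 350 - 304.

9.7 m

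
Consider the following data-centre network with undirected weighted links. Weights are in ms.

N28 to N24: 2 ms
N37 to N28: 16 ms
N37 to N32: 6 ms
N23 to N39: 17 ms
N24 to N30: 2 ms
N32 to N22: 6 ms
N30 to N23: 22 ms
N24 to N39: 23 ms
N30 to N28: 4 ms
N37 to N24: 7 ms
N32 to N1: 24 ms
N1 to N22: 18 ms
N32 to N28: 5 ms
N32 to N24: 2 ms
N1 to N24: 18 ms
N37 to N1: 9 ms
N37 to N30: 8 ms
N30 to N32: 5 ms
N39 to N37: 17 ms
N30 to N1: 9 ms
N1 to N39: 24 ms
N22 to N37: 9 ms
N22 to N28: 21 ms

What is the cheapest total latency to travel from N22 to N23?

32 ms

Settle nodes by increasing distance from N22:
N22: 0
N32: 6  (via N22)
N24: 8  (via N32)
N37: 9  (via N22)
N28: 10  (via N24)
N30: 10  (via N24)
N1: 18  (via N22)
N39: 26  (via N37)
N23: 32  (via N30)
Shortest route: N22–N32–N24–N30–N23 = 32 ms.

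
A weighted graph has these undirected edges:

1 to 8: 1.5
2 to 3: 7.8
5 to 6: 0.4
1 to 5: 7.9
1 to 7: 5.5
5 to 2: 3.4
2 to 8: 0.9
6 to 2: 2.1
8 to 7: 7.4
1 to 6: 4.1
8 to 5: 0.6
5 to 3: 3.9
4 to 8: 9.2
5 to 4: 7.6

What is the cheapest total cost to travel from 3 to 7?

11.5

Candidate routes:
3 - 5 - 8 - 7: 3.9+0.6+7.4 = 11.9
3 - 5 - 6 - 1 - 7: 3.9+0.4+4.1+5.5 = 13.9
3 - 5 - 8 - 1 - 7: 3.9+0.6+1.5+5.5 = 11.5
Cheapest is 3 - 5 - 8 - 1 - 7 at 11.5.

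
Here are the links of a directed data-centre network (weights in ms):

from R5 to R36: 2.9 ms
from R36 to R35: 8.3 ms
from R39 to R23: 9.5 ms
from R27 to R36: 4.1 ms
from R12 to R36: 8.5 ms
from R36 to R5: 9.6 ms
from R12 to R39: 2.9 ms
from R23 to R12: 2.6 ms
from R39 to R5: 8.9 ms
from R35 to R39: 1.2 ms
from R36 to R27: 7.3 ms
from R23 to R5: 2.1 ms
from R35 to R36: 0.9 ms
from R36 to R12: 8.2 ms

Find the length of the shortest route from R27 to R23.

23.1 ms

Settle nodes by increasing distance from R27:
R27: 0
R36: 4.1  (via R27)
R12: 12.3  (via R36)
R35: 12.4  (via R36)
R39: 13.6  (via R35)
R5: 13.7  (via R36)
R23: 23.1  (via R39)
Shortest route: R27–R36–R35–R39–R23 = 23.1 ms.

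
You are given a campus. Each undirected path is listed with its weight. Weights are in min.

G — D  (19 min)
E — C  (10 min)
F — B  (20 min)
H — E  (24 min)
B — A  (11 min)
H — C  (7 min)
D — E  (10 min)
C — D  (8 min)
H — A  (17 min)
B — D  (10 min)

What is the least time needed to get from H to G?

34 min

Candidate routes:
H - A - B - D - G: 17+11+10+19 = 57
H - C - E - D - G: 7+10+10+19 = 46
H - C - D - G: 7+8+19 = 34
H - E - D - G: 24+10+19 = 53
Cheapest is H - C - D - G at 34 min.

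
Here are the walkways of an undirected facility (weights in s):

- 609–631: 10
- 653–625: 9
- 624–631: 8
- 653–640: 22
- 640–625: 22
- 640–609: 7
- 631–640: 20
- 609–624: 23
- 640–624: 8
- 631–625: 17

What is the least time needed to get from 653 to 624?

30 s

Candidate routes:
653–625–631–624: 9+17+8 = 34
653–640–624: 22+8 = 30
Cheapest is 653–640–624 at 30 s.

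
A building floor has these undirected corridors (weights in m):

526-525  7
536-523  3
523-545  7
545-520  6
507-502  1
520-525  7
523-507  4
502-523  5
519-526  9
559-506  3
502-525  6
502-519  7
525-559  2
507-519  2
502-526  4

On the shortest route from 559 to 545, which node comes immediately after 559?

525

Candidate routes:
559 - 525 - 526 - 502 - 523 - 545: 2+7+4+5+7 = 25
559 - 525 - 502 - 523 - 545: 2+6+5+7 = 20
559 - 525 - 502 - 507 - 523 - 545: 2+6+1+4+7 = 20
559 - 525 - 520 - 545: 2+7+6 = 15
Cheapest is 559 - 525 - 520 - 545 at 15 m.
So from 559 the first move is to 525.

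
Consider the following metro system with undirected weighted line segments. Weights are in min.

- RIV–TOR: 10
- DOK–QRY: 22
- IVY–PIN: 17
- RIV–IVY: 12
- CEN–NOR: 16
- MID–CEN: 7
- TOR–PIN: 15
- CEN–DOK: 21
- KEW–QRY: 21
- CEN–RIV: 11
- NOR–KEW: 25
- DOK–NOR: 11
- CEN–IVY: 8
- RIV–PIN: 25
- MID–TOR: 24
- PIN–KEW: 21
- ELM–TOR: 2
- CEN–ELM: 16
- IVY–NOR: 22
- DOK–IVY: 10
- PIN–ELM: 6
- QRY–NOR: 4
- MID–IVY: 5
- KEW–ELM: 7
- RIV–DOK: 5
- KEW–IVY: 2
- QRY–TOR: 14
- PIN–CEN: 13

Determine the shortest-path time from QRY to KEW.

Candidate routes:
QRY → TOR → ELM → KEW: 14+2+7 = 23
QRY → KEW: 21 = 21
The minimum is 21 min via QRY → KEW.

21 min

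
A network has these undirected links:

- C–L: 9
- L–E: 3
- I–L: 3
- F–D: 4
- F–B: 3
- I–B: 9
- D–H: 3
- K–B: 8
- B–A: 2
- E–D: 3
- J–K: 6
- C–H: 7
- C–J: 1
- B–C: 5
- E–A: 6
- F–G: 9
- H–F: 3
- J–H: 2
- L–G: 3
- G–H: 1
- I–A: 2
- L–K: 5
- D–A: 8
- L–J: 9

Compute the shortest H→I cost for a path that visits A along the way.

Best H to A: H–F–B–A costing 8
Best A to I: A–I costing 2
Total via A: 8 + 2 = 10.

10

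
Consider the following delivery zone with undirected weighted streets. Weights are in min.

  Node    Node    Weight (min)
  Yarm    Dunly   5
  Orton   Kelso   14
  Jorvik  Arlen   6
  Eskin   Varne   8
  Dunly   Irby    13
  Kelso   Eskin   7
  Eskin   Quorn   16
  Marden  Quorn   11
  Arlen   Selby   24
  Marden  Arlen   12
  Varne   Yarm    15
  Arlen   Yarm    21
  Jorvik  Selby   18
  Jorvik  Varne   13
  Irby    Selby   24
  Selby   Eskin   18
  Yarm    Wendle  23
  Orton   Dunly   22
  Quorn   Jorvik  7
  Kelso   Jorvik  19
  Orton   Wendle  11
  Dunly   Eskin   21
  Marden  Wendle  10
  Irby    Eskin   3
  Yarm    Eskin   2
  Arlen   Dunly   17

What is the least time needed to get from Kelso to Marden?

34 min

Candidate routes:
Kelso → Eskin → Quorn → Marden: 7+16+11 = 34
Kelso → Orton → Wendle → Marden: 14+11+10 = 35
The minimum is 34 min via Kelso → Eskin → Quorn → Marden.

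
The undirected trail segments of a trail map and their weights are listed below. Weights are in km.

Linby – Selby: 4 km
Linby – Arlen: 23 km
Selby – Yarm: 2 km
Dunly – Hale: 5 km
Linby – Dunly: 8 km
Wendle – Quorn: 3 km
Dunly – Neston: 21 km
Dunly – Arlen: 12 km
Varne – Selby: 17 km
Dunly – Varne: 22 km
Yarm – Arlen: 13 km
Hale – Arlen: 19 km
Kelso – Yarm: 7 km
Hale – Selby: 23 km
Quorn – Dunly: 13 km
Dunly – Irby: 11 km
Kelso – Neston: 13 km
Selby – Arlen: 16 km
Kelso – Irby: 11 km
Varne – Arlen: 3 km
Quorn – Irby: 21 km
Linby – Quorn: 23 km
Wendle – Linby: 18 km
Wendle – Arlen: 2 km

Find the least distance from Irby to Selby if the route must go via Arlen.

38 km

Shortest Irby→Arlen: Irby–Dunly–Arlen = 23
Best Arlen to Selby: Arlen–Yarm–Selby costing 15
Total via Arlen: 23 + 15 = 38 km.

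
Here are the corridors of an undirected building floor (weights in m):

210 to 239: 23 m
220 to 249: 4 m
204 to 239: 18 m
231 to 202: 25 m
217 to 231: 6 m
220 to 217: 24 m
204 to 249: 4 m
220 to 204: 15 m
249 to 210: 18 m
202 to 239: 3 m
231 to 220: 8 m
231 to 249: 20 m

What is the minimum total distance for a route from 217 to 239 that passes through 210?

Best 217 to 210: 217 → 231 → 220 → 249 → 210 costing 36
Shortest 210→239: 210 → 239 = 23
Total via 210: 36 + 23 = 59 m.

59 m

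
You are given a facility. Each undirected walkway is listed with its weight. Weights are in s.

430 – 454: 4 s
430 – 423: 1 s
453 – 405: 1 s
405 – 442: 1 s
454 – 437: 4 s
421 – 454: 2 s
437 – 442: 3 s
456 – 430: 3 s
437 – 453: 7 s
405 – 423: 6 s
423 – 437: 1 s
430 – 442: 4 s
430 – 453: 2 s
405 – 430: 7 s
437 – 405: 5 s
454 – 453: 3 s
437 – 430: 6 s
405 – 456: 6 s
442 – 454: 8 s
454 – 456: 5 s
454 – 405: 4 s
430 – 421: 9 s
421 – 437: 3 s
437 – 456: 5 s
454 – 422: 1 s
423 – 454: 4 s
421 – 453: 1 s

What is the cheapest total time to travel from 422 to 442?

6 s

Compare a few routes:
422 → 454 → 437 → 442: 1+4+3 = 8
422 → 454 → 405 → 442: 1+4+1 = 6
Cheapest is 422 → 454 → 405 → 442 at 6 s.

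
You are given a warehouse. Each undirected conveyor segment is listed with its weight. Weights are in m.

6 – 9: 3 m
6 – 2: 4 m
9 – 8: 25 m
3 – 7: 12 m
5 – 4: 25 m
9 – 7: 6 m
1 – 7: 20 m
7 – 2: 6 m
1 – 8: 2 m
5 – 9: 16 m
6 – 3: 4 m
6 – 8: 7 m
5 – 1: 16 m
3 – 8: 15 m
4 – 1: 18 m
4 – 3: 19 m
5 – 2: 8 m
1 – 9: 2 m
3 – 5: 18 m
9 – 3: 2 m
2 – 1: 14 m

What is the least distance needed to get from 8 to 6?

7 m

Candidate routes:
8 - 6: 7 = 7
8 - 1 - 9 - 3 - 6: 2+2+2+4 = 10
Cheapest is 8 - 6 at 7 m.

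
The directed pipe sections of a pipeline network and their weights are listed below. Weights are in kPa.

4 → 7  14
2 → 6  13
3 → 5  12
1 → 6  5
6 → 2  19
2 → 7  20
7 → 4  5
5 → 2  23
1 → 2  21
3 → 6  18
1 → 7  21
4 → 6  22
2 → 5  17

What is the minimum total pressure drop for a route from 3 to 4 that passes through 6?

Shortest 3→6: 3 → 6 = 18
Best 6 to 4: 6 → 2 → 7 → 4 costing 44
Total via 6: 18 + 44 = 62 kPa.

62 kPa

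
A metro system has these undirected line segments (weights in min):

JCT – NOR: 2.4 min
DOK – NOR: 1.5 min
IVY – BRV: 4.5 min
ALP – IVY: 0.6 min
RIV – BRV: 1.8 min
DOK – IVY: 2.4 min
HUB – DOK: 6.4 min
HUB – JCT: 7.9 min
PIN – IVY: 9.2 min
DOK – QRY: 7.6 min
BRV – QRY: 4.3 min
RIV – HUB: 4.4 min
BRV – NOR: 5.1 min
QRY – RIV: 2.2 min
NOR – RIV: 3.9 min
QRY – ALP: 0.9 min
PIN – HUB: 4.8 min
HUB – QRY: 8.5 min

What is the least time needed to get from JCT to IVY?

6.3 min

Running Dijkstra from JCT:
JCT: 0
NOR: 2.4  (via JCT)
DOK: 3.9  (via NOR)
RIV: 6.3  (via NOR)
IVY: 6.3  (via DOK)
Shortest route: JCT → NOR → DOK → IVY = 6.3 min.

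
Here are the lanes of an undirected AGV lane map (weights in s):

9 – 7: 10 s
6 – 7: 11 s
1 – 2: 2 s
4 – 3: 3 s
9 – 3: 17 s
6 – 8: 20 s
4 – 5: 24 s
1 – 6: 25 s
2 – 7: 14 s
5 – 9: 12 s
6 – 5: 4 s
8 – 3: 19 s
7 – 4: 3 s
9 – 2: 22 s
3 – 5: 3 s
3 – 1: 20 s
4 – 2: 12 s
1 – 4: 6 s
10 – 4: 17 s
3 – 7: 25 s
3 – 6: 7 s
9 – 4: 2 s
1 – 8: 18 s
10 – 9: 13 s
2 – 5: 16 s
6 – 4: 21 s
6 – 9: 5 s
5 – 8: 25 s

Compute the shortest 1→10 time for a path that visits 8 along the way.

55 s

Shortest 1→8: 1 → 8 = 18
Best 8 to 10: 8 → 3 → 4 → 9 → 10 costing 37
Total via 8: 18 + 37 = 55 s.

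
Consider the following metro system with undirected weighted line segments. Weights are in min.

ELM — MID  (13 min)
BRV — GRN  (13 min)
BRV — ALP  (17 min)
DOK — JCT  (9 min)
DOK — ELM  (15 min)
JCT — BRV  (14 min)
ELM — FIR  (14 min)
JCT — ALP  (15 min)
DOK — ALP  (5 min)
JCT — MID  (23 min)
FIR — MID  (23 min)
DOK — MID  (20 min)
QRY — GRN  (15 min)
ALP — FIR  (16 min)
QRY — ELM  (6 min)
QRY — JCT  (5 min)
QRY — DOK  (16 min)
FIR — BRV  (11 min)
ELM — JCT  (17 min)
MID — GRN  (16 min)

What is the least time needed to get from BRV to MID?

Enumerating some paths:
BRV - FIR - MID: 11+23 = 34
BRV - GRN - MID: 13+16 = 29
The minimum is 29 min via BRV - GRN - MID.

29 min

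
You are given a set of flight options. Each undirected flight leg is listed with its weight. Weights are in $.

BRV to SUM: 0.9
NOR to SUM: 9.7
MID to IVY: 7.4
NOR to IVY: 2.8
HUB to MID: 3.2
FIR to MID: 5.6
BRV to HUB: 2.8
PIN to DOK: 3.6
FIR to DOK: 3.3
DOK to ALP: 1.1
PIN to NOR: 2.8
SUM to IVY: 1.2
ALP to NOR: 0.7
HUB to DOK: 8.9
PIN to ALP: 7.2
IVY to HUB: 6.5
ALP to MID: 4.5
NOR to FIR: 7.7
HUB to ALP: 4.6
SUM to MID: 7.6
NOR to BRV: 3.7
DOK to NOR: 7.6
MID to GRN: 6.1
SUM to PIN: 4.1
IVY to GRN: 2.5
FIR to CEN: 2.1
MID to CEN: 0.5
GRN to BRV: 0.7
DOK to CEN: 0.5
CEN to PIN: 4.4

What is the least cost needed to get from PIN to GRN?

$5.7

Compare a few routes:
PIN–NOR–BRV–GRN: 2.8+3.7+0.7 = 7.2
PIN–SUM–BRV–GRN: 4.1+0.9+0.7 = 5.7
PIN–NOR–IVY–GRN: 2.8+2.8+2.5 = 8.1
PIN–SUM–IVY–GRN: 4.1+1.2+2.5 = 7.8
Cheapest is PIN–SUM–BRV–GRN at $5.7.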